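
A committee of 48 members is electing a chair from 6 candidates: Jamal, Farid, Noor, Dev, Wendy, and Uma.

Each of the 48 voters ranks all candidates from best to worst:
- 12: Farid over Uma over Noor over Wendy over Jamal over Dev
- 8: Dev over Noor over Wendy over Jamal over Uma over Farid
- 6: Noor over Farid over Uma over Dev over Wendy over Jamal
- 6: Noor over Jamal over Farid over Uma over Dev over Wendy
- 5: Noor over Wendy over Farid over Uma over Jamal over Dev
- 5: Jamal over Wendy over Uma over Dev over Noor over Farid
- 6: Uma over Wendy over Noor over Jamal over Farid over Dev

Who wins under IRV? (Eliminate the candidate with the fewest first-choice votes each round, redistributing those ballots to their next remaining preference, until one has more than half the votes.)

Noor

Round 1: Jamal 5, Farid 12, Noor 17, Dev 8, Wendy 0, Uma 6. Wendy eliminated.
Round 2: Jamal 5, Farid 12, Noor 17, Dev 8, Uma 6. Jamal eliminated.
Round 3: Farid 12, Noor 17, Dev 8, Uma 11. Dev eliminated.
Round 4: Farid 12, Noor 25, Uma 11. Noor has a majority (≥25).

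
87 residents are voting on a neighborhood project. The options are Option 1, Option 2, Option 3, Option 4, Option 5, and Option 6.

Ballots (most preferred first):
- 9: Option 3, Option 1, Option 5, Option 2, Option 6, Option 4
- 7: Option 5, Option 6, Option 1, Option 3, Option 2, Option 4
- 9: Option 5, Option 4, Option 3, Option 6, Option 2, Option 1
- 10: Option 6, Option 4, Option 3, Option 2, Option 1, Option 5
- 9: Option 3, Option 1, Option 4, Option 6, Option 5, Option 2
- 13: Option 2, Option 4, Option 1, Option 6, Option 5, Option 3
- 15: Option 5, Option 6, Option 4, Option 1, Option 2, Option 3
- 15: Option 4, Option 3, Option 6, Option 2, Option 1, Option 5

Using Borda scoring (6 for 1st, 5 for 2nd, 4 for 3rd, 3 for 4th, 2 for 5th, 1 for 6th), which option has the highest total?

Option 4

Option 1: 9×5 + 7×4 + 9×1 + 10×2 + 9×5 + 13×4 + 15×3 + 15×2 = 274
Option 2: 9×3 + 7×2 + 9×2 + 10×3 + 9×1 + 13×6 + 15×2 + 15×3 = 251
Option 3: 9×6 + 7×3 + 9×4 + 10×4 + 9×6 + 13×1 + 15×1 + 15×5 = 308
Option 4: 9×1 + 7×1 + 9×5 + 10×5 + 9×4 + 13×5 + 15×4 + 15×6 = 362
Option 5: 9×4 + 7×6 + 9×6 + 10×1 + 9×2 + 13×2 + 15×6 + 15×1 = 291
Option 6: 9×2 + 7×5 + 9×3 + 10×6 + 9×3 + 13×3 + 15×5 + 15×4 = 341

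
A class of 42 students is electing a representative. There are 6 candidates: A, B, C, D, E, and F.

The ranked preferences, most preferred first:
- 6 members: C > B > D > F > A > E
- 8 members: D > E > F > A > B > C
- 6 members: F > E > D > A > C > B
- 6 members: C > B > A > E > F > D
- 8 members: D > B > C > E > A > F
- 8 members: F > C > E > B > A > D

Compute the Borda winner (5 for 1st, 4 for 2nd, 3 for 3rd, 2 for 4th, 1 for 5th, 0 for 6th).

A: 6×1 + 8×2 + 6×2 + 6×3 + 8×1 + 8×1 = 68
B: 6×4 + 8×1 + 6×0 + 6×4 + 8×4 + 8×2 = 104
C: 6×5 + 8×0 + 6×1 + 6×5 + 8×3 + 8×4 = 122
D: 6×3 + 8×5 + 6×3 + 6×0 + 8×5 + 8×0 = 116
E: 6×0 + 8×4 + 6×4 + 6×2 + 8×2 + 8×3 = 108
F: 6×2 + 8×3 + 6×5 + 6×1 + 8×0 + 8×5 = 112

C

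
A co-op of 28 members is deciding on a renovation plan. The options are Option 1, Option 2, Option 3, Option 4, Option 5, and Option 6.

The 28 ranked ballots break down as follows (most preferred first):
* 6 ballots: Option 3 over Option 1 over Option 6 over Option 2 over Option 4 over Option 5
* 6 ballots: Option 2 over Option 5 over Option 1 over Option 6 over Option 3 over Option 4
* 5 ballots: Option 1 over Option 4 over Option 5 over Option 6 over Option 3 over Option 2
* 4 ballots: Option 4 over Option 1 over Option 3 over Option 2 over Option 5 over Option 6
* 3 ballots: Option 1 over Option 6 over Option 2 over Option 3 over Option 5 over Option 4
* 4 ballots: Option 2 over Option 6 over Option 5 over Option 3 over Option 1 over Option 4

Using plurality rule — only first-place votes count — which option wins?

First-place votes: Option 1 8, Option 2 10, Option 3 6, Option 4 4, Option 5 0, Option 6 0.

Option 2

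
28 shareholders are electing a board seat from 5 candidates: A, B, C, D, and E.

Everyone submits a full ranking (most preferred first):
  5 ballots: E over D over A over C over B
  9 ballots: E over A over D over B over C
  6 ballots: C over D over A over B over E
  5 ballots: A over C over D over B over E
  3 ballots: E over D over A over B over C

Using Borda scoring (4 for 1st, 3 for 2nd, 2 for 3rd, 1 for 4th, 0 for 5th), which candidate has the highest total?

A

A: 5×2 + 9×3 + 6×2 + 5×4 + 3×2 = 75
B: 5×0 + 9×1 + 6×1 + 5×1 + 3×1 = 23
C: 5×1 + 9×0 + 6×4 + 5×3 + 3×0 = 44
D: 5×3 + 9×2 + 6×3 + 5×2 + 3×3 = 70
E: 5×4 + 9×4 + 6×0 + 5×0 + 3×4 = 68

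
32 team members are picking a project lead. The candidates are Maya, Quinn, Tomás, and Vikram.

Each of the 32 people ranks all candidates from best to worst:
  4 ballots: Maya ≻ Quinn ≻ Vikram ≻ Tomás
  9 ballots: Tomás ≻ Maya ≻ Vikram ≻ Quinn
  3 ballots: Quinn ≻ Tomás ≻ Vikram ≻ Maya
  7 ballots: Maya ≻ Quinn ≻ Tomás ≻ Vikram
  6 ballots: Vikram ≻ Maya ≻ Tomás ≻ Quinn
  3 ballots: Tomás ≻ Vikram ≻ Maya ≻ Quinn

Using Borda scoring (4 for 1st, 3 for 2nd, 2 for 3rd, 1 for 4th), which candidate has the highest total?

Maya: 4×4 + 9×3 + 3×1 + 7×4 + 6×3 + 3×2 = 98
Quinn: 4×3 + 9×1 + 3×4 + 7×3 + 6×1 + 3×1 = 63
Tomás: 4×1 + 9×4 + 3×3 + 7×2 + 6×2 + 3×4 = 87
Vikram: 4×2 + 9×2 + 3×2 + 7×1 + 6×4 + 3×3 = 72

Maya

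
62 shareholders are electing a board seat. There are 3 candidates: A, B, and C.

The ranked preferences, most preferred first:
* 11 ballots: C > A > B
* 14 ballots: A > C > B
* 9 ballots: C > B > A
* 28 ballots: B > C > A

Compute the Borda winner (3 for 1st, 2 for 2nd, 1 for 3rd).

C

A: 11×2 + 14×3 + 9×1 + 28×1 = 101
B: 11×1 + 14×1 + 9×2 + 28×3 = 127
C: 11×3 + 14×2 + 9×3 + 28×2 = 144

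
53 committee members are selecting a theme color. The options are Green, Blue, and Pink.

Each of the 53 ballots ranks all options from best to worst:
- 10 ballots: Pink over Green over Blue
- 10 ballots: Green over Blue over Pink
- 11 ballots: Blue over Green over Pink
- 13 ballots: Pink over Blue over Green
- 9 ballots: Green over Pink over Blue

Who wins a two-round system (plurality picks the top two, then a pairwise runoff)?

Round 1 first-place votes: Green 19, Blue 11, Pink 23. Pink and Green advance.
Runoff: Pink is ranked above Green on 23 ballots, Green above Pink on 30.

Green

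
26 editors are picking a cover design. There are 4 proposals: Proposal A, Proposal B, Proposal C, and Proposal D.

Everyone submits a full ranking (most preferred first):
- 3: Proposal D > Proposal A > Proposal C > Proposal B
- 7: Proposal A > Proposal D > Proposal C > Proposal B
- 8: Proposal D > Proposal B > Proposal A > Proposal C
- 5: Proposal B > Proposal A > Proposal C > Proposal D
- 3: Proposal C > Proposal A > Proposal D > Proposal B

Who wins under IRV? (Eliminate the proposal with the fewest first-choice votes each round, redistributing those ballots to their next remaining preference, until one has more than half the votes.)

Round 1: Proposal A 7, Proposal B 5, Proposal C 3, Proposal D 11. Proposal C eliminated.
Round 2: Proposal A 10, Proposal B 5, Proposal D 11. Proposal B eliminated.
Round 3: Proposal A 15, Proposal D 11. Proposal A has a majority (≥14).

Proposal A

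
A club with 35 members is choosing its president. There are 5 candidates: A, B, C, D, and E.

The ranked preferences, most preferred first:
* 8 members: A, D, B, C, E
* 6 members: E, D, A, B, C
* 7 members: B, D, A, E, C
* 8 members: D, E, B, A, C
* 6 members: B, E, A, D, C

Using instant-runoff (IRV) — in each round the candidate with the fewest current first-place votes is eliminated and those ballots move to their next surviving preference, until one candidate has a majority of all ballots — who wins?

Round 1: A 8, B 13, C 0, D 8, E 6. C eliminated.
Round 2: A 8, B 13, D 8, E 6. E eliminated.
Round 3: A 8, B 13, D 14. A eliminated.
Round 4: B 13, D 22. D has a majority (≥18).

D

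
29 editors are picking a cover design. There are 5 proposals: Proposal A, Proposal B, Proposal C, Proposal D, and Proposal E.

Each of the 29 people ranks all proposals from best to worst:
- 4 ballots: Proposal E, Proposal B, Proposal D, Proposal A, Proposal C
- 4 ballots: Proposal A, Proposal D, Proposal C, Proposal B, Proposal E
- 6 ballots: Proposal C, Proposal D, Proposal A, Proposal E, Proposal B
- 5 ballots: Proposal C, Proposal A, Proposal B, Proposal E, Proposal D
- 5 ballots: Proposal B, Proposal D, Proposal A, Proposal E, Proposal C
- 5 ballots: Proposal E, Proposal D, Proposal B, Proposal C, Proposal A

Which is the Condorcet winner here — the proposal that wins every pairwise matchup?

Proposal D

Proposal D vs Proposal A: 20–9
Proposal D vs Proposal B: 15–14
Proposal D vs Proposal C: 18–11
Proposal D vs Proposal E: 15–14
Proposal D beats every other proposal.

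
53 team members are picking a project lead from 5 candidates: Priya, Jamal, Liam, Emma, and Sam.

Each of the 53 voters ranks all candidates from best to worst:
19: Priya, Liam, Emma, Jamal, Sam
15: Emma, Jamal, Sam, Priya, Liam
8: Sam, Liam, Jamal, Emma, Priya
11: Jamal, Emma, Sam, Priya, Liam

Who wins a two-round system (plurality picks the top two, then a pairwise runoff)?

Round 1 first-place votes: Priya 19, Jamal 11, Liam 0, Emma 15, Sam 8. Priya and Emma advance.
Runoff: Priya is ranked above Emma on 19 ballots, Emma above Priya on 34.

Emma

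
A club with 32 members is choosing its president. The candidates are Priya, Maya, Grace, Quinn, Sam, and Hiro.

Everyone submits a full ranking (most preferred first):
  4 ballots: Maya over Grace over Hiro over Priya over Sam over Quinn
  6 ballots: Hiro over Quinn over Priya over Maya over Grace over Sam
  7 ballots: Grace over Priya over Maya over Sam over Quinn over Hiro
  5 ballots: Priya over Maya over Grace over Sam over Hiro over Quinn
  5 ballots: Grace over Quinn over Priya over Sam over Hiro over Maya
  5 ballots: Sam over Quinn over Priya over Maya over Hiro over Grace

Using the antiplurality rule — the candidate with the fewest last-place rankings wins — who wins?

Last-place votes: Priya 0, Maya 5, Grace 5, Quinn 9, Sam 6, Hiro 7.

Priya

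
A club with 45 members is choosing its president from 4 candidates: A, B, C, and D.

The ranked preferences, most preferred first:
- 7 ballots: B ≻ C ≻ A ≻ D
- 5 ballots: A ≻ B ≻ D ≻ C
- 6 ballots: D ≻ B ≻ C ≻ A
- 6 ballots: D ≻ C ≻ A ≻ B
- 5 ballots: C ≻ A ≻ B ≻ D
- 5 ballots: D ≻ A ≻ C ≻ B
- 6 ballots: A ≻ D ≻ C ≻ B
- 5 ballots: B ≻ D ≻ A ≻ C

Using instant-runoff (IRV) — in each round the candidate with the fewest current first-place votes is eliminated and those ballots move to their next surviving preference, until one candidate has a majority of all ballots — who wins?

Round 1: A 11, B 12, C 5, D 17. C eliminated.
Round 2: A 16, B 12, D 17. B eliminated.
Round 3: A 23, D 22. A has a majority (≥23).

A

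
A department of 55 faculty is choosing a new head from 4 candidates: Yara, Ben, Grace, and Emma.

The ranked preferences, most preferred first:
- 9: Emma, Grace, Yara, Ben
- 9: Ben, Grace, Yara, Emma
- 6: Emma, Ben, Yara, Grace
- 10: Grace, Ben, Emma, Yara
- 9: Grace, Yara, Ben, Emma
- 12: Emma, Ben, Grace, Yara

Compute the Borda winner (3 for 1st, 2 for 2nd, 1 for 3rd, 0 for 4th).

Grace

Yara: 9×1 + 9×1 + 6×1 + 10×0 + 9×2 + 12×0 = 42
Ben: 9×0 + 9×3 + 6×2 + 10×2 + 9×1 + 12×2 = 92
Grace: 9×2 + 9×2 + 6×0 + 10×3 + 9×3 + 12×1 = 105
Emma: 9×3 + 9×0 + 6×3 + 10×1 + 9×0 + 12×3 = 91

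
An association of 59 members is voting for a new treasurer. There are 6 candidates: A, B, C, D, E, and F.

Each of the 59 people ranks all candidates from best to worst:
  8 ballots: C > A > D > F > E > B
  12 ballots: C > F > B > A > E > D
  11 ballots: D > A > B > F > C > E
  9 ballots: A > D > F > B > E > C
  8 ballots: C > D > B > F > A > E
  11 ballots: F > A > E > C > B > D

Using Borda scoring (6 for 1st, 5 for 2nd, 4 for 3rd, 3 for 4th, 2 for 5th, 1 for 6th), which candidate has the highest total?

A: 8×5 + 12×3 + 11×5 + 9×6 + 8×2 + 11×5 = 256
B: 8×1 + 12×4 + 11×4 + 9×3 + 8×4 + 11×2 = 181
C: 8×6 + 12×6 + 11×2 + 9×1 + 8×6 + 11×3 = 232
D: 8×4 + 12×1 + 11×6 + 9×5 + 8×5 + 11×1 = 206
E: 8×2 + 12×2 + 11×1 + 9×2 + 8×1 + 11×4 = 121
F: 8×3 + 12×5 + 11×3 + 9×4 + 8×3 + 11×6 = 243

A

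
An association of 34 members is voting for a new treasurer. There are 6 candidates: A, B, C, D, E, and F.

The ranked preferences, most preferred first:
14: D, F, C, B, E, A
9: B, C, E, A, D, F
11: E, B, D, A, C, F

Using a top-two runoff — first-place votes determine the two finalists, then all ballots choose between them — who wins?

Round 1 first-place votes: A 0, B 9, C 0, D 14, E 11, F 0. D and E advance.
Runoff: D is ranked above E on 14 ballots, E above D on 20.

E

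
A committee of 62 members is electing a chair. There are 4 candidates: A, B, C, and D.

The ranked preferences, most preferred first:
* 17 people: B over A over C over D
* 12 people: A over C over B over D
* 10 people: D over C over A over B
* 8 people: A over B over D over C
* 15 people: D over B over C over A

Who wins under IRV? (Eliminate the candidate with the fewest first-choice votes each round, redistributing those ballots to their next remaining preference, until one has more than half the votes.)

A

Round 1: A 20, B 17, C 0, D 25. C eliminated.
Round 2: A 20, B 17, D 25. B eliminated.
Round 3: A 37, D 25. A has a majority (≥32).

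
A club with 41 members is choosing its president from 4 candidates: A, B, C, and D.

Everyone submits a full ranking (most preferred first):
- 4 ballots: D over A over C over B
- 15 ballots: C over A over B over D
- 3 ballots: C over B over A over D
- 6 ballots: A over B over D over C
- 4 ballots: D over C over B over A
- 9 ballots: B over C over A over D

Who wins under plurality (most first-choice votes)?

First-place votes: A 6, B 9, C 18, D 8.

C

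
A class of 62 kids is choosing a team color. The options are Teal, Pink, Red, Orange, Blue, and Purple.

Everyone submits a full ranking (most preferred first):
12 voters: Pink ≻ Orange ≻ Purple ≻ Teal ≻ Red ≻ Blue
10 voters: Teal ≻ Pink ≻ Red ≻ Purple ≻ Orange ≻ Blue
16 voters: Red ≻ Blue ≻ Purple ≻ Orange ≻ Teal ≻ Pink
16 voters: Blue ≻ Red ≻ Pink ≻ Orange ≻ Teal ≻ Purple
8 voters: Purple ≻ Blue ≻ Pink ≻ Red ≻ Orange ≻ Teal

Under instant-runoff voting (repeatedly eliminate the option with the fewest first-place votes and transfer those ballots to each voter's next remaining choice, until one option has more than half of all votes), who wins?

Round 1: Teal 10, Pink 12, Red 16, Orange 0, Blue 16, Purple 8. Orange eliminated.
Round 2: Teal 10, Pink 12, Red 16, Blue 16, Purple 8. Purple eliminated.
Round 3: Teal 10, Pink 12, Red 16, Blue 24. Teal eliminated.
Round 4: Pink 22, Red 16, Blue 24. Red eliminated.
Round 5: Pink 22, Blue 40. Blue has a majority (≥32).

Blue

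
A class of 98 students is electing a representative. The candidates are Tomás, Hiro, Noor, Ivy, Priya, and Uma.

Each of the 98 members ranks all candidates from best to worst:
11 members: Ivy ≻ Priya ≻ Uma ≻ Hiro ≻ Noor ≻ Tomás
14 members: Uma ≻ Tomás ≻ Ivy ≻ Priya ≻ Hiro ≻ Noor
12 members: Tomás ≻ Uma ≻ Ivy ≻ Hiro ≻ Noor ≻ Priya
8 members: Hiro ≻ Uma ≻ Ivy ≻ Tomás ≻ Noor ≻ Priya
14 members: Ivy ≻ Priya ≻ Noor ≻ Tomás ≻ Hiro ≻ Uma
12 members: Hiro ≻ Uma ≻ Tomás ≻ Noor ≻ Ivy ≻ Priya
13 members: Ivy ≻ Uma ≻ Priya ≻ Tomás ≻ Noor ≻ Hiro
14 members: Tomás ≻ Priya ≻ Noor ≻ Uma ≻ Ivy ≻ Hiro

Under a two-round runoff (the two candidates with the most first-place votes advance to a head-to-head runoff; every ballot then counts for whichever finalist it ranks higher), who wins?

Tomás

Round 1 first-place votes: Tomás 26, Hiro 20, Noor 0, Ivy 38, Priya 0, Uma 14. Ivy and Tomás advance.
Runoff: Ivy is ranked above Tomás on 46 ballots, Tomás above Ivy on 52.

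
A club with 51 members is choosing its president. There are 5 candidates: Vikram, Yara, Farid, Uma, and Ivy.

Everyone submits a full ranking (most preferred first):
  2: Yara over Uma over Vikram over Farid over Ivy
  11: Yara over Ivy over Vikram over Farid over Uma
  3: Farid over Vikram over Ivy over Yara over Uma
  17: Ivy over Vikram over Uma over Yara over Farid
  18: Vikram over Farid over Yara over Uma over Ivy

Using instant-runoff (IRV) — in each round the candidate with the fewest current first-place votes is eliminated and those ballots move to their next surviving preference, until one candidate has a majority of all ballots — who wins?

Round 1: Vikram 18, Yara 13, Farid 3, Uma 0, Ivy 17. Uma eliminated.
Round 2: Vikram 18, Yara 13, Farid 3, Ivy 17. Farid eliminated.
Round 3: Vikram 21, Yara 13, Ivy 17. Yara eliminated.
Round 4: Vikram 23, Ivy 28. Ivy has a majority (≥26).

Ivy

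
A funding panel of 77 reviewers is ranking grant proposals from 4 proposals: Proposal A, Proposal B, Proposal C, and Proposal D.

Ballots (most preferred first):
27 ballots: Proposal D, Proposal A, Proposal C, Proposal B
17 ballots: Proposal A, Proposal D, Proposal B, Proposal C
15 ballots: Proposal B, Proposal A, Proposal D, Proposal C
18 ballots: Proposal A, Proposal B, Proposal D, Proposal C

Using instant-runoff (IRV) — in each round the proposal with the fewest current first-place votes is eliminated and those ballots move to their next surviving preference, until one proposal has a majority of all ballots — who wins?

Proposal A

Round 1: Proposal A 35, Proposal B 15, Proposal C 0, Proposal D 27. Proposal C eliminated.
Round 2: Proposal A 35, Proposal B 15, Proposal D 27. Proposal B eliminated.
Round 3: Proposal A 50, Proposal D 27. Proposal A has a majority (≥39).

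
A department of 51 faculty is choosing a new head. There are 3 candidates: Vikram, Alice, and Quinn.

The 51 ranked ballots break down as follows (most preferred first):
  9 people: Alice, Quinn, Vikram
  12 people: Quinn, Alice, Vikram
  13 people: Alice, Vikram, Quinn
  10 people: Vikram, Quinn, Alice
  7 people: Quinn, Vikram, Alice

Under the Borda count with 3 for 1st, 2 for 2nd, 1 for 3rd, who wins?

Quinn

Vikram: 9×1 + 12×1 + 13×2 + 10×3 + 7×2 = 91
Alice: 9×3 + 12×2 + 13×3 + 10×1 + 7×1 = 107
Quinn: 9×2 + 12×3 + 13×1 + 10×2 + 7×3 = 108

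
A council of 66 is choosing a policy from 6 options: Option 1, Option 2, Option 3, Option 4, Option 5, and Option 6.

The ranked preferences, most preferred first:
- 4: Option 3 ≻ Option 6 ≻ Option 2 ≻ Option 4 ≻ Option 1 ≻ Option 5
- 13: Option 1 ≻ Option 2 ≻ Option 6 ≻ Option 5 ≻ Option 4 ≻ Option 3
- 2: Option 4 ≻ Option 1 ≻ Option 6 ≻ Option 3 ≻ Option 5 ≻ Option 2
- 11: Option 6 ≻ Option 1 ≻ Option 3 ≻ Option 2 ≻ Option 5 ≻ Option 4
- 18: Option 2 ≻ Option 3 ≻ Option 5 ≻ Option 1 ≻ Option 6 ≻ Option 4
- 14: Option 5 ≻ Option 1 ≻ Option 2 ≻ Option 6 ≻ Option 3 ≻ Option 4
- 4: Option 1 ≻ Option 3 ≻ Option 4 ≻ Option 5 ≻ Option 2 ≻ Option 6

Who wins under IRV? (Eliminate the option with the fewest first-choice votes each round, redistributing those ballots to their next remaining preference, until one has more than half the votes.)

Round 1: Option 1 17, Option 2 18, Option 3 4, Option 4 2, Option 5 14, Option 6 11. Option 4 eliminated.
Round 2: Option 1 19, Option 2 18, Option 3 4, Option 5 14, Option 6 11. Option 3 eliminated.
Round 3: Option 1 19, Option 2 18, Option 5 14, Option 6 15. Option 5 eliminated.
Round 4: Option 1 33, Option 2 18, Option 6 15. Option 6 eliminated.
Round 5: Option 1 44, Option 2 22. Option 1 has a majority (≥34).

Option 1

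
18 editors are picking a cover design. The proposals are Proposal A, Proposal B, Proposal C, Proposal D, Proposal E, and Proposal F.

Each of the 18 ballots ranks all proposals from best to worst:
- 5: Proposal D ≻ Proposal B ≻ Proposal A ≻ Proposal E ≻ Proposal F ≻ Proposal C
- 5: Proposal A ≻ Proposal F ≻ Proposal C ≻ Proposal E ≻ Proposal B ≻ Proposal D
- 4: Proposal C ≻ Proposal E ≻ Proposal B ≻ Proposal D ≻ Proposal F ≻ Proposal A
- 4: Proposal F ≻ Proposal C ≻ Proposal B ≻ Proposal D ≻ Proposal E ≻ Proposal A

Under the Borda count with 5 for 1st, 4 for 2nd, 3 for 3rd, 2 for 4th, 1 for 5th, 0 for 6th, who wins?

Proposal C

Proposal A: 5×3 + 5×5 + 4×0 + 4×0 = 40
Proposal B: 5×4 + 5×1 + 4×3 + 4×3 = 49
Proposal C: 5×0 + 5×3 + 4×5 + 4×4 = 51
Proposal D: 5×5 + 5×0 + 4×2 + 4×2 = 41
Proposal E: 5×2 + 5×2 + 4×4 + 4×1 = 40
Proposal F: 5×1 + 5×4 + 4×1 + 4×5 = 49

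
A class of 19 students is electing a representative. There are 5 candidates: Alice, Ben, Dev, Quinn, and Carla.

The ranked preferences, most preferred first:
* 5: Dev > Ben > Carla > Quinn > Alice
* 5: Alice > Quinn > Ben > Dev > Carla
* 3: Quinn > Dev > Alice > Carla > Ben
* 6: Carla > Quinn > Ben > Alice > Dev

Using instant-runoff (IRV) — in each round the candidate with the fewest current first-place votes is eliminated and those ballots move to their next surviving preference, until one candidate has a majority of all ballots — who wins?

Round 1: Alice 5, Ben 0, Dev 5, Quinn 3, Carla 6. Ben eliminated.
Round 2: Alice 5, Dev 5, Quinn 3, Carla 6. Quinn eliminated.
Round 3: Alice 5, Dev 8, Carla 6. Alice eliminated.
Round 4: Dev 13, Carla 6. Dev has a majority (≥10).

Dev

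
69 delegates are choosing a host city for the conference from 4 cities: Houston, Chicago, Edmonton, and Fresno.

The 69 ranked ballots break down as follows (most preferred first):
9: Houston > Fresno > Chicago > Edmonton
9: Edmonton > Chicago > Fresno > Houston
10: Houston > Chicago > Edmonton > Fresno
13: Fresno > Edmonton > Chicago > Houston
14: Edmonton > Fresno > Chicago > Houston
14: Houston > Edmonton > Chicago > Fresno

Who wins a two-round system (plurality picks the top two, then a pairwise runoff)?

Edmonton

Round 1 first-place votes: Houston 33, Chicago 0, Edmonton 23, Fresno 13. Houston and Edmonton advance.
Runoff: Houston is ranked above Edmonton on 33 ballots, Edmonton above Houston on 36.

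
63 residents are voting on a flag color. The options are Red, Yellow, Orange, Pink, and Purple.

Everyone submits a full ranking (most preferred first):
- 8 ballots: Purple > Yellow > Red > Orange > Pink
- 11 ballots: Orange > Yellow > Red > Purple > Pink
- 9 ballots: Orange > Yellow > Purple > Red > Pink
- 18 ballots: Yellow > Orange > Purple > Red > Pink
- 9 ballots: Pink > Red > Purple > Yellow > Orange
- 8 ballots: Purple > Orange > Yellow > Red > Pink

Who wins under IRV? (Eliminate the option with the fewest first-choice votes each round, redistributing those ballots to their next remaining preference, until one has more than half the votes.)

Round 1: Red 0, Yellow 18, Orange 20, Pink 9, Purple 16. Red eliminated.
Round 2: Yellow 18, Orange 20, Pink 9, Purple 16. Pink eliminated.
Round 3: Yellow 18, Orange 20, Purple 25. Yellow eliminated.
Round 4: Orange 38, Purple 25. Orange has a majority (≥32).

Orange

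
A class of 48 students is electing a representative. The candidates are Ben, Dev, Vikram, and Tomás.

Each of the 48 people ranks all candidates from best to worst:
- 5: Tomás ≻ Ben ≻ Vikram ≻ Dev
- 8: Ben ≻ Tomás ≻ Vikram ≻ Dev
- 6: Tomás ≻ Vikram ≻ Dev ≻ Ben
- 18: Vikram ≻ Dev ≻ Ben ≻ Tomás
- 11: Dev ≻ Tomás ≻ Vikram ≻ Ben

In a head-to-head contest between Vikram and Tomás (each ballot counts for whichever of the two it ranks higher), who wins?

Tomás

Vikram is ranked above Tomás on 18 ballots; Tomás above Vikram on 30.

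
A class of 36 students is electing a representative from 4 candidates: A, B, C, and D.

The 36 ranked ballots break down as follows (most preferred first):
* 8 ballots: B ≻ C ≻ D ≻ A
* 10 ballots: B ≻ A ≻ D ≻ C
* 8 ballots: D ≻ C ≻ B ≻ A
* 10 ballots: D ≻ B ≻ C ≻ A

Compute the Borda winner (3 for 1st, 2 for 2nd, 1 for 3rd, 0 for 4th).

B

A: 8×0 + 10×2 + 8×0 + 10×0 = 20
B: 8×3 + 10×3 + 8×1 + 10×2 = 82
C: 8×2 + 10×0 + 8×2 + 10×1 = 42
D: 8×1 + 10×1 + 8×3 + 10×3 = 72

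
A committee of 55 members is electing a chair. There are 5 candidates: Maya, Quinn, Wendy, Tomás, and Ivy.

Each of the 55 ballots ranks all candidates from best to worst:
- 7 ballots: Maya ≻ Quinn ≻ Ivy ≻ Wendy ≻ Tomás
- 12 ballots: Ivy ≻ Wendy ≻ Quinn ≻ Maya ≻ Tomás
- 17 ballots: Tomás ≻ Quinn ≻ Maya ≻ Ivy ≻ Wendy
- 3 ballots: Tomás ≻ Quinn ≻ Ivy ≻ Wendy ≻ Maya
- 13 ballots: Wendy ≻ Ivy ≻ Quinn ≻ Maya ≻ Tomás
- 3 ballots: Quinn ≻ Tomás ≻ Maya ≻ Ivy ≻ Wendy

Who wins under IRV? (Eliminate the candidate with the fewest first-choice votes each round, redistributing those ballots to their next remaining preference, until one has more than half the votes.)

Round 1: Maya 7, Quinn 3, Wendy 13, Tomás 20, Ivy 12. Quinn eliminated.
Round 2: Maya 7, Wendy 13, Tomás 23, Ivy 12. Maya eliminated.
Round 3: Wendy 13, Tomás 23, Ivy 19. Wendy eliminated.
Round 4: Tomás 23, Ivy 32. Ivy has a majority (≥28).

Ivy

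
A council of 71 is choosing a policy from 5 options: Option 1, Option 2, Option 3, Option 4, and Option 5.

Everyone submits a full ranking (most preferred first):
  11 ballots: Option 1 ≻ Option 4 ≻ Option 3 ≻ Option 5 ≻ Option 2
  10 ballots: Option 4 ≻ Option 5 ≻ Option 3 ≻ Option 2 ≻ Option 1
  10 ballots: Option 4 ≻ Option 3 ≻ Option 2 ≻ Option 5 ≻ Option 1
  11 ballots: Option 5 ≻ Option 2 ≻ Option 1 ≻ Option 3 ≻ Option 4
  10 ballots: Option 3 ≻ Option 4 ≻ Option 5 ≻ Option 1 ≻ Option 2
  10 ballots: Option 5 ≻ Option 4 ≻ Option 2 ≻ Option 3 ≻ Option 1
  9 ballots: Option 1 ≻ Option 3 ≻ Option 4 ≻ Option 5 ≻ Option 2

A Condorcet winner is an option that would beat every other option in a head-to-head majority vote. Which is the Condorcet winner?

Option 4

Option 4 vs Option 1: 40–31
Option 4 vs Option 2: 60–11
Option 4 vs Option 3: 41–30
Option 4 vs Option 5: 50–21
Option 4 beats every other option.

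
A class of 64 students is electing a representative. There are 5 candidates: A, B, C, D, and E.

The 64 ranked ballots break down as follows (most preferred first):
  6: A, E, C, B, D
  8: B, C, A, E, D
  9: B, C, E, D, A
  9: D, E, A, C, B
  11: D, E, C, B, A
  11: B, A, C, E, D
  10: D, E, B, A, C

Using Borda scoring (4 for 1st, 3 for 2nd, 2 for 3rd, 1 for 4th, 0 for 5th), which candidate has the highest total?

B

A: 6×4 + 8×2 + 9×0 + 9×2 + 11×0 + 11×3 + 10×1 = 101
B: 6×1 + 8×4 + 9×4 + 9×0 + 11×1 + 11×4 + 10×2 = 149
C: 6×2 + 8×3 + 9×3 + 9×1 + 11×2 + 11×2 + 10×0 = 116
D: 6×0 + 8×0 + 9×1 + 9×4 + 11×4 + 11×0 + 10×4 = 129
E: 6×3 + 8×1 + 9×2 + 9×3 + 11×3 + 11×1 + 10×3 = 145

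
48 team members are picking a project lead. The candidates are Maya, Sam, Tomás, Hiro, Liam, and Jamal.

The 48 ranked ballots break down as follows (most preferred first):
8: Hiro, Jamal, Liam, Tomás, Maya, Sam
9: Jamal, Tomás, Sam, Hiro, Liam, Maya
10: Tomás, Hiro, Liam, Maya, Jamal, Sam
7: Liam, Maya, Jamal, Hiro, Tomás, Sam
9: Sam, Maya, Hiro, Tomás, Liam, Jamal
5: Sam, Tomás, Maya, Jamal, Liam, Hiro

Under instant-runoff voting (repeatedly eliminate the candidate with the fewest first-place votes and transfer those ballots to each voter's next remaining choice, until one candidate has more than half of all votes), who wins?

Round 1: Maya 0, Sam 14, Tomás 10, Hiro 8, Liam 7, Jamal 9. Maya eliminated.
Round 2: Sam 14, Tomás 10, Hiro 8, Liam 7, Jamal 9. Liam eliminated.
Round 3: Sam 14, Tomás 10, Hiro 8, Jamal 16. Hiro eliminated.
Round 4: Sam 14, Tomás 10, Jamal 24. Tomás eliminated.
Round 5: Sam 14, Jamal 34. Jamal has a majority (≥25).

Jamal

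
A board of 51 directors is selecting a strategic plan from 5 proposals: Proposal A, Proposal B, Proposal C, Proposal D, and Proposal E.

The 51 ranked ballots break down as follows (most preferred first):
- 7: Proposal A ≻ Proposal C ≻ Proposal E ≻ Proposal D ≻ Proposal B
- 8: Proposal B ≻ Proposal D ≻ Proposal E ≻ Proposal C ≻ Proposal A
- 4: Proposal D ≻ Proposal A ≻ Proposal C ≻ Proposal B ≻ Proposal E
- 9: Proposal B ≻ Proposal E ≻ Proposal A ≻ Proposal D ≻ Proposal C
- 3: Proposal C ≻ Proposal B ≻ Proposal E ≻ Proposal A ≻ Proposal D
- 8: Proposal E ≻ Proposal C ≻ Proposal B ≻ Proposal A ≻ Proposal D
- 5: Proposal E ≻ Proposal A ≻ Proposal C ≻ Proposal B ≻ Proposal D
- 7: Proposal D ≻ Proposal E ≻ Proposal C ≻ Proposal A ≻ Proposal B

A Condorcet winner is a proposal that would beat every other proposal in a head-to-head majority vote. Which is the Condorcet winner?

Proposal E vs Proposal A: 40–11
Proposal E vs Proposal B: 27–24
Proposal E vs Proposal C: 37–14
Proposal E vs Proposal D: 32–19
Proposal E beats every other proposal.

Proposal E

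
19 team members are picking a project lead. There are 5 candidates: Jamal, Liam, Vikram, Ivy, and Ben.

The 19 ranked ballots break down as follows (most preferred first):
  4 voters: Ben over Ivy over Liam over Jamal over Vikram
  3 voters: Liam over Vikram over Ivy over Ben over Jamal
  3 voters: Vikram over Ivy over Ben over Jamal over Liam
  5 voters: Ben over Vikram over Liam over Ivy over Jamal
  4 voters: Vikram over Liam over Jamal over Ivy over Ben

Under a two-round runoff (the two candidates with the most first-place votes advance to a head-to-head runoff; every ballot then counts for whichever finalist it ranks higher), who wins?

Vikram

Round 1 first-place votes: Jamal 0, Liam 3, Vikram 7, Ivy 0, Ben 9. Ben and Vikram advance.
Runoff: Ben is ranked above Vikram on 9 ballots, Vikram above Ben on 10.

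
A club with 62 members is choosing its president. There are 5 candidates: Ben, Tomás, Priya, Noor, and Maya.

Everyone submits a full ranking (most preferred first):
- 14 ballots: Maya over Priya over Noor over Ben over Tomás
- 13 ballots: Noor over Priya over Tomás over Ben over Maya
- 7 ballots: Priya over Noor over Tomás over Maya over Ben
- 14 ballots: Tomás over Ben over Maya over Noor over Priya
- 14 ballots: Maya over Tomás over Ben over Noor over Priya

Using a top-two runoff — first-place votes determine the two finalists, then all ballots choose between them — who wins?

Round 1 first-place votes: Ben 0, Tomás 14, Priya 7, Noor 13, Maya 28. Maya and Tomás advance.
Runoff: Maya is ranked above Tomás on 28 ballots, Tomás above Maya on 34.

Tomás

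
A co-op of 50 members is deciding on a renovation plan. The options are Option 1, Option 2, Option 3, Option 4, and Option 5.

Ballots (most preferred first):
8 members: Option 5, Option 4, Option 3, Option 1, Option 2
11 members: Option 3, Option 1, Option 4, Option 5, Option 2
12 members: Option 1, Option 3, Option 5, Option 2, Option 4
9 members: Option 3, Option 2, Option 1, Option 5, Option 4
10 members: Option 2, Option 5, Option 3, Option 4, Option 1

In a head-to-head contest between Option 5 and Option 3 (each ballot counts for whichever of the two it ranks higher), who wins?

Option 3

Option 5 is ranked above Option 3 on 18 ballots; Option 3 above Option 5 on 32.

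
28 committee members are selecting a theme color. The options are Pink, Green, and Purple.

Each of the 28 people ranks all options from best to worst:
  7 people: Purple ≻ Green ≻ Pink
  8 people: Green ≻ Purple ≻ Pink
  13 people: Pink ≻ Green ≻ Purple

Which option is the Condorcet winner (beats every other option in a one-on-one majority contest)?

Green vs Pink: 15–13
Green vs Purple: 21–7
Green beats every other option.

Green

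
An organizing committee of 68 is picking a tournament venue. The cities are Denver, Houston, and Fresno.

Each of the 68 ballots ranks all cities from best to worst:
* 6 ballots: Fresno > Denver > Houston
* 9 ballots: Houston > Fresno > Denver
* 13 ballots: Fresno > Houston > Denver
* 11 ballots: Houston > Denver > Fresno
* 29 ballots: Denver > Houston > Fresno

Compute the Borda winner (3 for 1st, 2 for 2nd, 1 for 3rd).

Houston

Denver: 6×2 + 9×1 + 13×1 + 11×2 + 29×3 = 143
Houston: 6×1 + 9×3 + 13×2 + 11×3 + 29×2 = 150
Fresno: 6×3 + 9×2 + 13×3 + 11×1 + 29×1 = 115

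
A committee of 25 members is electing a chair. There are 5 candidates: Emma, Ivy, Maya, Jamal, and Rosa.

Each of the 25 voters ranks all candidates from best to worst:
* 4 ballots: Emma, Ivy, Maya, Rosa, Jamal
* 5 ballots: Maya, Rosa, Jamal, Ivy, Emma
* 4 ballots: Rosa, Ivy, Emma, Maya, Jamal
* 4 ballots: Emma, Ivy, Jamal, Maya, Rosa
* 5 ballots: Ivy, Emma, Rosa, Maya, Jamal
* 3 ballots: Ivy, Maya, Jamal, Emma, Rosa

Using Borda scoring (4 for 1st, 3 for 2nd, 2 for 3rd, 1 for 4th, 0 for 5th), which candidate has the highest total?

Emma: 4×4 + 5×0 + 4×2 + 4×4 + 5×3 + 3×1 = 58
Ivy: 4×3 + 5×1 + 4×3 + 4×3 + 5×4 + 3×4 = 73
Maya: 4×2 + 5×4 + 4×1 + 4×1 + 5×1 + 3×3 = 50
Jamal: 4×0 + 5×2 + 4×0 + 4×2 + 5×0 + 3×2 = 24
Rosa: 4×1 + 5×3 + 4×4 + 4×0 + 5×2 + 3×0 = 45

Ivy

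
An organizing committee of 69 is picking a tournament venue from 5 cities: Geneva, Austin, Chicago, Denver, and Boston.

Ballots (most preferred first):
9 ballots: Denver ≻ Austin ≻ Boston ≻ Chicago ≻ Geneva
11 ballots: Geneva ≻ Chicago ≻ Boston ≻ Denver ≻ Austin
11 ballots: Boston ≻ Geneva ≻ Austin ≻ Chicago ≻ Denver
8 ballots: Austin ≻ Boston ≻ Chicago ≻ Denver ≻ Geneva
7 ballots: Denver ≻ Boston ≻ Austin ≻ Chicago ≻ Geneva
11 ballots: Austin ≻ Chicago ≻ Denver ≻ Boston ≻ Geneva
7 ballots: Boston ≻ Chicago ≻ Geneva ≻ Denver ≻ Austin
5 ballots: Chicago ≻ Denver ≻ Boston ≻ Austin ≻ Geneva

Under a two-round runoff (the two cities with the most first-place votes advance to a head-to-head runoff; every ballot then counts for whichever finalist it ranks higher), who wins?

Boston

Round 1 first-place votes: Geneva 11, Austin 19, Chicago 5, Denver 16, Boston 18. Austin and Boston advance.
Runoff: Austin is ranked above Boston on 28 ballots, Boston above Austin on 41.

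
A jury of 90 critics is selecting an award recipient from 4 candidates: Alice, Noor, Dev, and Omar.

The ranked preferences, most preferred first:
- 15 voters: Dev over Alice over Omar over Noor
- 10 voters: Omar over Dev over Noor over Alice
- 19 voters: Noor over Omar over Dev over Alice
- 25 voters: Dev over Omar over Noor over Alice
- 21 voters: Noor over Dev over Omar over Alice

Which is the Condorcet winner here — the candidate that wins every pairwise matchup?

Dev vs Alice: 90–0
Dev vs Noor: 50–40
Dev vs Omar: 61–29
Dev beats every other candidate.

Dev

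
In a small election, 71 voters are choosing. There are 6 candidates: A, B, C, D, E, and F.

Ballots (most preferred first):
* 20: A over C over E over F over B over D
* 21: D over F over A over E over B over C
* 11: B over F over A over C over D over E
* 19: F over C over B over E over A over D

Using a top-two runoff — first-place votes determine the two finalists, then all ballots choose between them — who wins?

A

Round 1 first-place votes: A 20, B 11, C 0, D 21, E 0, F 19. D and A advance.
Runoff: D is ranked above A on 21 ballots, A above D on 50.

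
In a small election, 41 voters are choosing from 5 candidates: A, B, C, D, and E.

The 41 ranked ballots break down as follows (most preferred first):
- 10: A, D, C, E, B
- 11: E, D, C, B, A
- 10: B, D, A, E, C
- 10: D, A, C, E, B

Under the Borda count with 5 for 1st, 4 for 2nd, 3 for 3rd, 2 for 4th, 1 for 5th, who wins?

A: 10×5 + 11×1 + 10×3 + 10×4 = 131
B: 10×1 + 11×2 + 10×5 + 10×1 = 92
C: 10×3 + 11×3 + 10×1 + 10×3 = 103
D: 10×4 + 11×4 + 10×4 + 10×5 = 174
E: 10×2 + 11×5 + 10×2 + 10×2 = 115

D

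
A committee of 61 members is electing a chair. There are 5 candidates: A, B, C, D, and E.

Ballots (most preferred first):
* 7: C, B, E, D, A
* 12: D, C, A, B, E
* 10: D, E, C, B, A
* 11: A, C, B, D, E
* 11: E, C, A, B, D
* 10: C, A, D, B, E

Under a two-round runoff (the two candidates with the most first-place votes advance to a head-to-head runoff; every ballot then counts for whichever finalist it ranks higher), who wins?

C

Round 1 first-place votes: A 11, B 0, C 17, D 22, E 11. D and C advance.
Runoff: D is ranked above C on 22 ballots, C above D on 39.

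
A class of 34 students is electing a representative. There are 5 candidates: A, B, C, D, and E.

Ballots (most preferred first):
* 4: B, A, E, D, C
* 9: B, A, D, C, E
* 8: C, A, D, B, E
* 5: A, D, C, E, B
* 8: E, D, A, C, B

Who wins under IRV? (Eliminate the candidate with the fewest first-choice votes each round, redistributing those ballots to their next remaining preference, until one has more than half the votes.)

C

Round 1: A 5, B 13, C 8, D 0, E 8. D eliminated.
Round 2: A 5, B 13, C 8, E 8. A eliminated.
Round 3: B 13, C 13, E 8. E eliminated.
Round 4: B 13, C 21. C has a majority (≥18).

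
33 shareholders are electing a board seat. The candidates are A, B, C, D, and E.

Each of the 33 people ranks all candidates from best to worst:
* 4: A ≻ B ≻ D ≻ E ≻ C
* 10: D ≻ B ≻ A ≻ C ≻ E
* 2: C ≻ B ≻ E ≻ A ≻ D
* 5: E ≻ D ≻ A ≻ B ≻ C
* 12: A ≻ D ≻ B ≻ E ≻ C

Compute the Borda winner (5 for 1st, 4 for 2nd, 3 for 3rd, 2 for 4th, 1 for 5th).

A: 4×5 + 10×3 + 2×2 + 5×3 + 12×5 = 129
B: 4×4 + 10×4 + 2×4 + 5×2 + 12×3 = 110
C: 4×1 + 10×2 + 2×5 + 5×1 + 12×1 = 51
D: 4×3 + 10×5 + 2×1 + 5×4 + 12×4 = 132
E: 4×2 + 10×1 + 2×3 + 5×5 + 12×2 = 73

D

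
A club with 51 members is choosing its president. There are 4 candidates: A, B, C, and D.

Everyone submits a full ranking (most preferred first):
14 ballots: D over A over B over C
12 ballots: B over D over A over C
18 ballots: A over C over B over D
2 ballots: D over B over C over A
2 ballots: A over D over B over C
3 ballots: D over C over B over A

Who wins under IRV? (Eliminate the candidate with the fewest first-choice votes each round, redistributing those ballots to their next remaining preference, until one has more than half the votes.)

D

Round 1: A 20, B 12, C 0, D 19. C eliminated.
Round 2: A 20, B 12, D 19. B eliminated.
Round 3: A 20, D 31. D has a majority (≥26).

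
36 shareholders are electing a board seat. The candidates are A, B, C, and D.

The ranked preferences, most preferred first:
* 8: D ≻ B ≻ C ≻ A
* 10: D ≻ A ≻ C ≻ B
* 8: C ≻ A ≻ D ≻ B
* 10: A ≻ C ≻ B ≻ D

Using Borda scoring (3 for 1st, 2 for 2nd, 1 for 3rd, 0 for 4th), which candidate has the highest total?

A: 8×0 + 10×2 + 8×2 + 10×3 = 66
B: 8×2 + 10×0 + 8×0 + 10×1 = 26
C: 8×1 + 10×1 + 8×3 + 10×2 = 62
D: 8×3 + 10×3 + 8×1 + 10×0 = 62

A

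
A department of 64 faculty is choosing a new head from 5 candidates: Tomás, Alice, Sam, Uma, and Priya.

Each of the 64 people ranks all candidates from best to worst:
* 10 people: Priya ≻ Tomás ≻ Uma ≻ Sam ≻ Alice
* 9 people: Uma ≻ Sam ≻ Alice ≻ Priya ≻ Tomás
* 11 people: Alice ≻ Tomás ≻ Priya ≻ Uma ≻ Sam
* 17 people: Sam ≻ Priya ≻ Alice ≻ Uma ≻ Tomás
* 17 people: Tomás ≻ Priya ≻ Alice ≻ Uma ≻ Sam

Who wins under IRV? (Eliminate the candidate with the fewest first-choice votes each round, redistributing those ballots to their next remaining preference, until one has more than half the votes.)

Tomás

Round 1: Tomás 17, Alice 11, Sam 17, Uma 9, Priya 10. Uma eliminated.
Round 2: Tomás 17, Alice 11, Sam 26, Priya 10. Priya eliminated.
Round 3: Tomás 27, Alice 11, Sam 26. Alice eliminated.
Round 4: Tomás 38, Sam 26. Tomás has a majority (≥33).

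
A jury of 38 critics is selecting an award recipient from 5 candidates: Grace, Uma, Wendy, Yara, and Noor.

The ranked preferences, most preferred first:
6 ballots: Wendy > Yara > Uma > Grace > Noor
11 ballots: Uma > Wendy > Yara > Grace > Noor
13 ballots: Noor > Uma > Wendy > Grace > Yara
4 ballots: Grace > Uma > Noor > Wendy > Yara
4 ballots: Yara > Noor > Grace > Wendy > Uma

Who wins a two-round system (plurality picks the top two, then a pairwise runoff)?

Round 1 first-place votes: Grace 4, Uma 11, Wendy 6, Yara 4, Noor 13. Noor and Uma advance.
Runoff: Noor is ranked above Uma on 17 ballots, Uma above Noor on 21.

Uma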